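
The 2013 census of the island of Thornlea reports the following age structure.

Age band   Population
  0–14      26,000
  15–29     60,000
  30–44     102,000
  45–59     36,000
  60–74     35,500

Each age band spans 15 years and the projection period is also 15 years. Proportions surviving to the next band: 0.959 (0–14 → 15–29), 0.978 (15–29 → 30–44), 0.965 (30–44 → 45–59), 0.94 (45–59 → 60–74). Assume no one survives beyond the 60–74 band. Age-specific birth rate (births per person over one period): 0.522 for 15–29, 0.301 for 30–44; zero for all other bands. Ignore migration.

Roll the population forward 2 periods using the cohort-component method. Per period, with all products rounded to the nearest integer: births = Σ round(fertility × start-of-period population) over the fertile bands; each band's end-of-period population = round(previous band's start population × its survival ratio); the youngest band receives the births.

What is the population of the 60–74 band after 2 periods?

After projecting period 1:
Births: 60000 * 0.522 = 31320  |  102000 * 0.301 = 30702 ⇒ total 62022
15–29: 26000 * 0.959 = 24934
30–44: 60000 * 0.978 = 58680
45–59: 102000 * 0.965 = 98430
60–74: 36000 * 0.94 = 33840
Giving 62022 / 24934 / 58680 / 98430 / 33840.
After projecting period 2:
Births: 24934 * 0.522 = 13016  |  58680 * 0.301 = 17663 ⇒ total 30679
15–29: 62022 * 0.959 = 59479
30–44: 24934 * 0.978 = 24385
45–59: 58680 * 0.965 = 56626
60–74: 98430 * 0.94 = 92524
Giving 30679 / 59479 / 24385 / 56626 / 92524.

92524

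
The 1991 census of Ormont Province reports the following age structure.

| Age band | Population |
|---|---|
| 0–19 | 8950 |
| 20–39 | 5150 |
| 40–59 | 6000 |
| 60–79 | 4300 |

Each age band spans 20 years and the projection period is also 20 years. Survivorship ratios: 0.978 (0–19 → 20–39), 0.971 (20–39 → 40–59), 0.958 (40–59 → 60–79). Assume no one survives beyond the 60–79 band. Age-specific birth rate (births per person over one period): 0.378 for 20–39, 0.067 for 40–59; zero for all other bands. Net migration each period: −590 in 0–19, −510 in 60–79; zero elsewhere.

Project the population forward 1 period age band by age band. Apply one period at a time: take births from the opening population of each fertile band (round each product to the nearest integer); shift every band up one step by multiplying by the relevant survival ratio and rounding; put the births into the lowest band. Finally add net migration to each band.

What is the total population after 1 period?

[period 1]
Births: 5150 × 0.378 = 1947, 6000 × 0.067 = 402 → 2349
20–39: 8950 × 0.978 = 8753
40–59: 5150 × 0.971 = 5001
60–79: 6000 × 0.958 = 5748
Net migration: 0–19 − 590 → 1759; 60–79 − 510 → 5238
Giving 1759 / 8753 / 5001 / 5238.
Total after period 1: 1759 + 8753 + 5001 + 5238 = 20751

20751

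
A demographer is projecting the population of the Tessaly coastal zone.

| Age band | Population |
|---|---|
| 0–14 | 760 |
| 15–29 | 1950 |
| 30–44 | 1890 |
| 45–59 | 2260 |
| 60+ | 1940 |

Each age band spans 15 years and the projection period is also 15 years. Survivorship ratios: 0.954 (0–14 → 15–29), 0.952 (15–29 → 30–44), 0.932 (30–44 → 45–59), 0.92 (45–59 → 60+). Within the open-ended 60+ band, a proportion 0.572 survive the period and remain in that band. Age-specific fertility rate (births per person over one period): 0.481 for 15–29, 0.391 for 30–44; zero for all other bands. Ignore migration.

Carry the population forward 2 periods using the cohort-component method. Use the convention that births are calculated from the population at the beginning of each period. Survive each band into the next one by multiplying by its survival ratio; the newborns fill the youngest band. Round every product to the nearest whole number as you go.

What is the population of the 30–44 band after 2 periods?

690

Numbering the groups 1..5 from youngest to oldest:
[period 1]
Births: 1950 × 0.481 = 938  |  1890 × 0.391 = 739 — total 1677
Group 2: 760 × 0.954 = 725
Group 3: 1950 × 0.952 = 1856
Group 4: 1890 × 0.932 = 1761
Group 5: 2260 × 0.92 + 1940 × 0.572 = 2079 + 1110 = 3189
Giving 1677 / 725 / 1856 / 1761 / 3189.
[period 2]
Births: 725 × 0.481 = 349  |  1856 × 0.391 = 726 — total 1075
Group 2: 1677 × 0.954 = 1600
Group 3: 725 × 0.952 = 690
Group 4: 1856 × 0.932 = 1730
Group 5: 1761 × 0.92 + 3189 × 0.572 = 1620 + 1824 = 3444
Giving 1075 / 1600 / 690 / 1730 / 3444.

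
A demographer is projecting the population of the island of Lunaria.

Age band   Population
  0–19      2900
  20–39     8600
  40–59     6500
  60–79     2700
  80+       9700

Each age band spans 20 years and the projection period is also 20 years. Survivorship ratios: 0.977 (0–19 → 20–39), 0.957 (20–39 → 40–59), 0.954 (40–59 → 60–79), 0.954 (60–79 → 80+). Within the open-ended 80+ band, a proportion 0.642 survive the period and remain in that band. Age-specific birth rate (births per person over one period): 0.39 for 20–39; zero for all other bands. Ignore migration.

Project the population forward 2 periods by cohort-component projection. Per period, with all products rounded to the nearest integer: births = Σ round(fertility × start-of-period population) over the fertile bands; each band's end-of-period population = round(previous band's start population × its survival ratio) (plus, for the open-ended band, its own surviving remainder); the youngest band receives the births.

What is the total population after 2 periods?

After projecting period 1:
Births: 8600 × 0.39 = 3354
20–39: 2900 × 0.977 = 2833
40–59: 8600 × 0.957 = 8230
60–79: 6500 × 0.954 = 6201
80+: 2700 × 0.954 + 9700 × 0.642 = 2576 + 6227 = 8803
End of period: [3354, 2833, 8230, 6201, 8803]
After projecting period 2:
Births: 2833 × 0.39 = 1105
20–39: 3354 × 0.977 = 3277
40–59: 2833 × 0.957 = 2711
60–79: 8230 × 0.954 = 7851
80+: 6201 × 0.954 + 8803 × 0.642 = 5916 + 5652 = 11568
End of period: [1105, 3277, 2711, 7851, 11568]
Total after period 2: 1105 + 3277 + 2711 + 7851 + 11568 = 26512

26512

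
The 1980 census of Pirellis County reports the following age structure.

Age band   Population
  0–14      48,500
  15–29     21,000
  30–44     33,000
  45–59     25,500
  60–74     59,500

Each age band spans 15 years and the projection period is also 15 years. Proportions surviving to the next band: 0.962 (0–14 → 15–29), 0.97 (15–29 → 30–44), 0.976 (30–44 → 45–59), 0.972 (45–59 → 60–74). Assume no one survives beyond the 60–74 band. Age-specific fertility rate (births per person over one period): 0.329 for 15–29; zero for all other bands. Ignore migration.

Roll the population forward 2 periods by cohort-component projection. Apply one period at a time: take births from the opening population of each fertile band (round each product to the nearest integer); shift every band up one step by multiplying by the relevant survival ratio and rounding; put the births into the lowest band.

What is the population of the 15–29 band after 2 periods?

6646

Call the groups 1 to 5, youngest first.
[period 1]
Births: 21000 × 0.329 = 6909
Group 2: 48500 × 0.962 = 46657
Group 3: 21000 × 0.97 = 20370
Group 4: 33000 × 0.976 = 32208
Group 5: 25500 × 0.972 = 24786
Giving 6909 / 46657 / 20370 / 32208 / 24786.
[period 2]
Births: 46657 × 0.329 = 15350
Group 2: 6909 × 0.962 = 6646
Group 3: 46657 × 0.97 = 45257
Group 4: 20370 × 0.976 = 19881
Group 5: 32208 × 0.972 = 31306
Giving 15350 / 6646 / 45257 / 19881 / 31306.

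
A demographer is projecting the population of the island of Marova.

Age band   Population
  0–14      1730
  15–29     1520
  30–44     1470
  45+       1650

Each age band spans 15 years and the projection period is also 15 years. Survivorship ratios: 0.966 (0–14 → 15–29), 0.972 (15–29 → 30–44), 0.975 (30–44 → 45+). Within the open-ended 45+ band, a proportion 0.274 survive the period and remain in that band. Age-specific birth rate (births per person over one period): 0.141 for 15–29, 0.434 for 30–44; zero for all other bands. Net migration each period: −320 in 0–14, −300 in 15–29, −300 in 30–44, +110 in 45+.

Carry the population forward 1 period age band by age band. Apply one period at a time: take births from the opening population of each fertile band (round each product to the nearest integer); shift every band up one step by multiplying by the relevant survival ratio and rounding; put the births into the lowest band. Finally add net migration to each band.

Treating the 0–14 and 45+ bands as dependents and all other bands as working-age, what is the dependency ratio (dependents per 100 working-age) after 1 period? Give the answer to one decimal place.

Call the bands 1 to 4, youngest first.
Period 1:
Births: 1520 * 0.141 = 214  |  1470 * 0.434 = 638 ⇒ total 852
Band 2: 1730 * 0.966 = 1671
Band 3: 1520 * 0.972 = 1477
Band 4: 1470 * 0.975 + 1650 * 0.274 = 1433 + 452 = 1885
Net migration: Band 1 − 320 → 532; Band 2 − 300 → 1371; Band 3 − 300 → 1177; Band 4 + 110 → 1995
End of period: [532, 1371, 1177, 1995]
Dependents (band 0–14 + band 45+) = 532 + 1995 = 2527; working-age = 2548; ratio = 2527/2548 × 100 = 99.2

99.2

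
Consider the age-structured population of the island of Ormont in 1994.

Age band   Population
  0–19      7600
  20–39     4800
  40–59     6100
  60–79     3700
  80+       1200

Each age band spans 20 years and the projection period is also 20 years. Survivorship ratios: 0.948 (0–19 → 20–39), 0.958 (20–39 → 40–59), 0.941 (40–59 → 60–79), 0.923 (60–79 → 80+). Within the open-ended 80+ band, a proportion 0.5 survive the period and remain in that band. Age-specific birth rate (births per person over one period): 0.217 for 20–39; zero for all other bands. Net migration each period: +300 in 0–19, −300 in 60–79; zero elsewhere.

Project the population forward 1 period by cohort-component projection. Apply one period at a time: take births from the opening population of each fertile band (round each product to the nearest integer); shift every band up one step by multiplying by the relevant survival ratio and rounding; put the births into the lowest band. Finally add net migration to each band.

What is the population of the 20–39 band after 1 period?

7205

After projecting period 1:
Births: 4800 * 0.217 = 1042
20–39: 7600 * 0.948 = 7205
40–59: 4800 * 0.958 = 4598
60–79: 6100 * 0.941 = 5740
80+: 3700 * 0.923 + 1200 * 0.5 = 3415 + 600 = 4015
Net migration: 0–19 + 300 → 1342; 60–79 − 300 → 5440
End of period: [1342, 7205, 4598, 5440, 4015]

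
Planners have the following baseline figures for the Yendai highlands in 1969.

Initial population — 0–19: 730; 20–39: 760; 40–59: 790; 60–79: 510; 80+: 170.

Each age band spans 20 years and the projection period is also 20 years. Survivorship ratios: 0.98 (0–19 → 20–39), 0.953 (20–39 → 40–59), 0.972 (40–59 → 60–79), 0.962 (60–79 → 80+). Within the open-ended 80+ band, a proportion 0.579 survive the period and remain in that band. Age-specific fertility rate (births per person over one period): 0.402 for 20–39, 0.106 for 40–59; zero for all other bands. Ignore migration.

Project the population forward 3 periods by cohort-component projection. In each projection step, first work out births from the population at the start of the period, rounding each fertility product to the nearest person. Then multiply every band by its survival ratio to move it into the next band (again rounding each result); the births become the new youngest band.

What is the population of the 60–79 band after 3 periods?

(Groups numbered youngest = 1 to oldest = 5.)
After projecting period 1:
Births: 760 × 0.402 = 306 ; 790 × 0.106 = 84 → total 390
Group 2: 730 × 0.98 = 715
Group 3: 760 × 0.953 = 724
Group 4: 790 × 0.972 = 768
Group 5: 510 × 0.962 + 170 × 0.579 = 491 + 98 = 589
Giving 390 / 715 / 724 / 768 / 589.
After projecting period 2:
Births: 715 × 0.402 = 287 ; 724 × 0.106 = 77 → total 364
Group 2: 390 × 0.98 = 382
Group 3: 715 × 0.953 = 681
Group 4: 724 × 0.972 = 704
Group 5: 768 × 0.962 + 589 × 0.579 = 739 + 341 = 1080
Giving 364 / 382 / 681 / 704 / 1080.
After projecting period 3:
Births: 382 × 0.402 = 154 ; 681 × 0.106 = 72 → total 226
Group 2: 364 × 0.98 = 357
Group 3: 382 × 0.953 = 364
Group 4: 681 × 0.972 = 662
Group 5: 704 × 0.962 + 1080 × 0.579 = 677 + 625 = 1302
Giving 226 / 357 / 364 / 662 / 1302.

662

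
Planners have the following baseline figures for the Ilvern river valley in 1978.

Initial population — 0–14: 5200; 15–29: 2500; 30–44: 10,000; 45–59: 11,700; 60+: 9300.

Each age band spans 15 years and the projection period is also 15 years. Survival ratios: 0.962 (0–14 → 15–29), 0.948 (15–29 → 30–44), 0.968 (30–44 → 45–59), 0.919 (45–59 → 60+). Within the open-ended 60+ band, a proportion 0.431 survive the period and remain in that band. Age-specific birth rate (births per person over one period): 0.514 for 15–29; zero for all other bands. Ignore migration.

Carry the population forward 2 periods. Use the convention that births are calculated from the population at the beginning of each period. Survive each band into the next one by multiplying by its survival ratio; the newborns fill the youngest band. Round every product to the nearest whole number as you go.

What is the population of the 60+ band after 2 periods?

15258

Period 1.
Births: 2500 × 0.514 = 1285
15–29: 5200 × 0.962 = 5002
30–44: 2500 × 0.948 = 2370
45–59: 10000 × 0.968 = 9680
60+: 11700 × 0.919 + 9300 × 0.431 = 10752 + 4008 = 14760
End of period: [1285, 5002, 2370, 9680, 14760]
Period 2.
Births: 5002 × 0.514 = 2571
15–29: 1285 × 0.962 = 1236
30–44: 5002 × 0.948 = 4742
45–59: 2370 × 0.968 = 2294
60+: 9680 × 0.919 + 14760 × 0.431 = 8896 + 6362 = 15258
End of period: [2571, 1236, 4742, 2294, 15258]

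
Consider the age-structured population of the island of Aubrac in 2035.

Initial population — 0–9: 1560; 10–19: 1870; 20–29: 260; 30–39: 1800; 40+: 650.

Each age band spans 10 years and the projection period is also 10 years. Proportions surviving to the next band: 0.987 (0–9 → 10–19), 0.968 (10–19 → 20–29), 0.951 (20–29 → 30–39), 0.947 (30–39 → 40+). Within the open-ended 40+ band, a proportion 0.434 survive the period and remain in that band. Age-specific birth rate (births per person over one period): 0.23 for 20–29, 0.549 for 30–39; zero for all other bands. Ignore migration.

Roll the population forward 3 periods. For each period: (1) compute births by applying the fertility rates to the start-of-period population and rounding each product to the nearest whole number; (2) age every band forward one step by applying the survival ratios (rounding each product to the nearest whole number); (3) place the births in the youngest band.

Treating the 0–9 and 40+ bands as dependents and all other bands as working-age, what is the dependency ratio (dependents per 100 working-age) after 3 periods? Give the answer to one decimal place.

114.5

— Period 1 —
Births: 260 × 0.23 = 60, 1800 × 0.549 = 988 ⇒ total 1048
10–19: 1560 × 0.987 = 1540
20–29: 1870 × 0.968 = 1810
30–39: 260 × 0.951 = 247
40+: 1800 × 0.947 + 650 × 0.434 = 1705 + 282 = 1987
Population now: 0–9=1048, 10–19=1540, 20–29=1810, 30–39=247, 40+=1987
— Period 2 —
Births: 1810 × 0.23 = 416, 247 × 0.549 = 136 ⇒ total 552
10–19: 1048 × 0.987 = 1034
20–29: 1540 × 0.968 = 1491
30–39: 1810 × 0.951 = 1721
40+: 247 × 0.947 + 1987 × 0.434 = 234 + 862 = 1096
Population now: 0–9=552, 10–19=1034, 20–29=1491, 30–39=1721, 40+=1096
— Period 3 —
Births: 1491 × 0.23 = 343, 1721 × 0.549 = 945 ⇒ total 1288
10–19: 552 × 0.987 = 545
20–29: 1034 × 0.968 = 1001
30–39: 1491 × 0.951 = 1418
40+: 1721 × 0.947 + 1096 × 0.434 = 1630 + 476 = 2106
Population now: 0–9=1288, 10–19=545, 20–29=1001, 30–39=1418, 40+=2106
Dependents (band 0–9 + band 40+) = 1288 + 2106 = 3394; working-age = 2964; ratio = 3394/2964 × 100 = 114.5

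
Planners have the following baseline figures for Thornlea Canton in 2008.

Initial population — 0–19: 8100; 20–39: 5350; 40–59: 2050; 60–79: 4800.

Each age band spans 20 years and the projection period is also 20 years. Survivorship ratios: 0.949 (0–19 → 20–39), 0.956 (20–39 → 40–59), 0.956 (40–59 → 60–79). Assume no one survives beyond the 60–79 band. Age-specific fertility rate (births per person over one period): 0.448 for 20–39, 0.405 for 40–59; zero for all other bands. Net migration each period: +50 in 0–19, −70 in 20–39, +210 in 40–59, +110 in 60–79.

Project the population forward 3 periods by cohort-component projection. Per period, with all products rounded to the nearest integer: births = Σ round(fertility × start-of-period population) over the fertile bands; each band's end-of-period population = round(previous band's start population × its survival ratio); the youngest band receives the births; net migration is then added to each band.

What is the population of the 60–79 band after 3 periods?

7272

Let group 1 be 0–19 through group 4 = 60–79.
After projecting period 1:
Births: 5350 × 0.448 = 2397  |  2050 × 0.405 = 830 → 3227
Group 2: 8100 × 0.949 = 7687
Group 3: 5350 × 0.956 = 5115
Group 4: 2050 × 0.956 = 1960
Net migration: Group 1 + 50 → 3277; Group 2 − 70 → 7617; Group 3 + 210 → 5325; Group 4 + 110 → 2070
→ [3277, 7617, 5325, 2070]
After projecting period 2:
Births: 7617 × 0.448 = 3412  |  5325 × 0.405 = 2157 → 5569
Group 2: 3277 × 0.949 = 3110
Group 3: 7617 × 0.956 = 7282
Group 4: 5325 × 0.956 = 5091
Net migration: Group 1 + 50 → 5619; Group 2 − 70 → 3040; Group 3 + 210 → 7492; Group 4 + 110 → 5201
→ [5619, 3040, 7492, 5201]
After projecting period 3:
Births: 3040 × 0.448 = 1362  |  7492 × 0.405 = 3034 → 4396
Group 2: 5619 × 0.949 = 5332
Group 3: 3040 × 0.956 = 2906
Group 4: 7492 × 0.956 = 7162
Net migration: Group 1 + 50 → 4446; Group 2 − 70 → 5262; Group 3 + 210 → 3116; Group 4 + 110 → 7272
→ [4446, 5262, 3116, 7272]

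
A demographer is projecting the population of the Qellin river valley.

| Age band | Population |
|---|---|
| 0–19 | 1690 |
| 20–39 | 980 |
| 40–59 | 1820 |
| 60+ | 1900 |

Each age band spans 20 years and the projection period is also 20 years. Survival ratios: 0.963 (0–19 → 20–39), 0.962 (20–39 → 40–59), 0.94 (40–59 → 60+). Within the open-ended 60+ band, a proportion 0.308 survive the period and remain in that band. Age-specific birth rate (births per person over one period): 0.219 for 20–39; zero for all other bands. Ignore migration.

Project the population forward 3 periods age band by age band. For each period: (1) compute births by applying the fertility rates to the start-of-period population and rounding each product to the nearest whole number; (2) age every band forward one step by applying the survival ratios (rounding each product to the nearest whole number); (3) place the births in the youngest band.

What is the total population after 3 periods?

2549

Period 1:
Births: 980 * 0.219 = 215
20–39: 1690 * 0.963 = 1627
40–59: 980 * 0.962 = 943
60+: 1820 * 0.94 + 1900 * 0.308 = 1711 + 585 = 2296
Population now: 0–19=215, 20–39=1627, 40–59=943, 60+=2296
Period 2:
Births: 1627 * 0.219 = 356
20–39: 215 * 0.963 = 207
40–59: 1627 * 0.962 = 1565
60+: 943 * 0.94 + 2296 * 0.308 = 886 + 707 = 1593
Population now: 0–19=356, 20–39=207, 40–59=1565, 60+=1593
Period 3:
Births: 207 * 0.219 = 45
20–39: 356 * 0.963 = 343
40–59: 207 * 0.962 = 199
60+: 1565 * 0.94 + 1593 * 0.308 = 1471 + 491 = 1962
Population now: 0–19=45, 20–39=343, 40–59=199, 60+=1962
Total after period 3: 45 + 343 + 199 + 1962 = 2549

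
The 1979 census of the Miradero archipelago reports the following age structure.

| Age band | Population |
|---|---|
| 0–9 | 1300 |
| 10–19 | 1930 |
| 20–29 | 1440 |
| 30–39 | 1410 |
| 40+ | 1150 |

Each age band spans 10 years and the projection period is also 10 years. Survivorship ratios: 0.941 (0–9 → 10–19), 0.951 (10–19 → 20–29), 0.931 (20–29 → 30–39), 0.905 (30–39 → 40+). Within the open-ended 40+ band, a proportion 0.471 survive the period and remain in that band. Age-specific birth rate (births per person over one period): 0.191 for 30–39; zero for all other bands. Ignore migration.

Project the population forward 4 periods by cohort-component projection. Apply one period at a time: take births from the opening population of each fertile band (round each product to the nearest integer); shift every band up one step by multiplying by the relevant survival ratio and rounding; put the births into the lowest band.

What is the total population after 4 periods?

3134

[period 1]
Births: 1410 * 0.191 = 269
10–19: 1300 * 0.941 = 1223
20–29: 1930 * 0.951 = 1835
30–39: 1440 * 0.931 = 1341
40+: 1410 * 0.905 + 1150 * 0.471 = 1276 + 542 = 1818
Giving 269 / 1223 / 1835 / 1341 / 1818.
[period 2]
Births: 1341 * 0.191 = 256
10–19: 269 * 0.941 = 253
20–29: 1223 * 0.951 = 1163
30–39: 1835 * 0.931 = 1708
40+: 1341 * 0.905 + 1818 * 0.471 = 1214 + 856 = 2070
Giving 256 / 253 / 1163 / 1708 / 2070.
[period 3]
Births: 1708 * 0.191 = 326
10–19: 256 * 0.941 = 241
20–29: 253 * 0.951 = 241
30–39: 1163 * 0.931 = 1083
40+: 1708 * 0.905 + 2070 * 0.471 = 1546 + 975 = 2521
Giving 326 / 241 / 241 / 1083 / 2521.
[period 4]
Births: 1083 * 0.191 = 207
10–19: 326 * 0.941 = 307
20–29: 241 * 0.951 = 229
30–39: 241 * 0.931 = 224
40+: 1083 * 0.905 + 2521 * 0.471 = 980 + 1187 = 2167
Giving 207 / 307 / 229 / 224 / 2167.
Total after period 4: 207 + 307 + 229 + 224 + 2167 = 3134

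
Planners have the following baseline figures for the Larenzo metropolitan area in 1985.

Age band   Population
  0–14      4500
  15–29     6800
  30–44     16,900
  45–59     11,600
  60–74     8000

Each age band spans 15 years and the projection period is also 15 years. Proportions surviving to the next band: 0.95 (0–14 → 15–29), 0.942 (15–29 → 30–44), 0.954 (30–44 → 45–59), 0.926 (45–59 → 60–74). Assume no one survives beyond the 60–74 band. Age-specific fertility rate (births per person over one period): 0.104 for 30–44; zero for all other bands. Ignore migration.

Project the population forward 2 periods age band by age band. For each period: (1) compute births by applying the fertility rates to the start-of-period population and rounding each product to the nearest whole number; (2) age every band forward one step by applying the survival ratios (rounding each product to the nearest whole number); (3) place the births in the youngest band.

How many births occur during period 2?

666

Call the groups 1 to 5, youngest first.
[period 1]
Births: 16900 × 0.104 = 1758
Group 2: 4500 × 0.95 = 4275
Group 3: 6800 × 0.942 = 6406
Group 4: 16900 × 0.954 = 16123
Group 5: 11600 × 0.926 = 10742
→ [1758, 4275, 6406, 16123, 10742]
[period 2]
Births: 6406 × 0.104 = 666
Group 2: 1758 × 0.95 = 1670
Group 3: 4275 × 0.942 = 4027
Group 4: 6406 × 0.954 = 6111
Group 5: 16123 × 0.926 = 14930
→ [666, 1670, 4027, 6111, 14930]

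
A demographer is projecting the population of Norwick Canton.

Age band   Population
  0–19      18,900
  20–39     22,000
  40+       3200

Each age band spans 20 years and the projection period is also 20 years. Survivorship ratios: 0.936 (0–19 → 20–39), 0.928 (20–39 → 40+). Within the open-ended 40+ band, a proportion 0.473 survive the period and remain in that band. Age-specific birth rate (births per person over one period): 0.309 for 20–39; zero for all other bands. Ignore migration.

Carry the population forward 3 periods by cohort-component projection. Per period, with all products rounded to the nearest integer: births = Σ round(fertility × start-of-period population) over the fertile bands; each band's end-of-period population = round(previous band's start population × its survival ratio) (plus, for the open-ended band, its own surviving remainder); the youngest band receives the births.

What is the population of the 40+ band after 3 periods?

Period 1:
Births: 22000 * 0.309 = 6798
20–39: 18900 * 0.936 = 17690
40+: 22000 * 0.928 + 3200 * 0.473 = 20416 + 1514 = 21930
Population now: 0–19=6798, 20–39=17690, 40+=21930
Period 2:
Births: 17690 * 0.309 = 5466
20–39: 6798 * 0.936 = 6363
40+: 17690 * 0.928 + 21930 * 0.473 = 16416 + 10373 = 26789
Population now: 0–19=5466, 20–39=6363, 40+=26789
Period 3:
Births: 6363 * 0.309 = 1966
20–39: 5466 * 0.936 = 5116
40+: 6363 * 0.928 + 26789 * 0.473 = 5905 + 12671 = 18576
Population now: 0–19=1966, 20–39=5116, 40+=18576

18576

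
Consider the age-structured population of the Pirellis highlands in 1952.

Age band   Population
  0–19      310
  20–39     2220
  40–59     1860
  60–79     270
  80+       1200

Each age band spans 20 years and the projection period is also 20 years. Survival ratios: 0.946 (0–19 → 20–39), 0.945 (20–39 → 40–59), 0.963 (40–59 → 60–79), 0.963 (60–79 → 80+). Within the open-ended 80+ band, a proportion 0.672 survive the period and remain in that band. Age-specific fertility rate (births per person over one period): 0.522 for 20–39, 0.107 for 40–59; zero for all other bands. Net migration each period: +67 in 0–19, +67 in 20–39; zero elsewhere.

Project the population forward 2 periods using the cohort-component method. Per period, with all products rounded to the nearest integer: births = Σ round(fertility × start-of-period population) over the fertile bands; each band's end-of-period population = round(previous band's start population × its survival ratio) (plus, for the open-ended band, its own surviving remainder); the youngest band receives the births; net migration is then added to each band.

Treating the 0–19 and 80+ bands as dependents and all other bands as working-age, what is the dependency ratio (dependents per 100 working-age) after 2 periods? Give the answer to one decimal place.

77.4

Period 1.
Births: 2220 × 0.522 = 1159, 1860 × 0.107 = 199 — total 1358
20–39: 310 × 0.946 = 293
40–59: 2220 × 0.945 = 2098
60–79: 1860 × 0.963 = 1791
80+: 270 × 0.963 + 1200 × 0.672 = 260 + 806 = 1066
Net migration: 0–19 + 67 → 1425; 20–39 + 67 → 360
Population now: 0–19=1425, 20–39=360, 40–59=2098, 60–79=1791, 80+=1066
Period 2.
Births: 360 × 0.522 = 188, 2098 × 0.107 = 224 — total 412
20–39: 1425 × 0.946 = 1348
40–59: 360 × 0.945 = 340
60–79: 2098 × 0.963 = 2020
80+: 1791 × 0.963 + 1066 × 0.672 = 1725 + 716 = 2441
Net migration: 0–19 + 67 → 479; 20–39 + 67 → 1415
Population now: 0–19=479, 20–39=1415, 40–59=340, 60–79=2020, 80+=2441
Dependents (band 0–19 + band 80+) = 479 + 2441 = 2920; working-age = 3775; ratio = 2920/3775 × 100 = 77.4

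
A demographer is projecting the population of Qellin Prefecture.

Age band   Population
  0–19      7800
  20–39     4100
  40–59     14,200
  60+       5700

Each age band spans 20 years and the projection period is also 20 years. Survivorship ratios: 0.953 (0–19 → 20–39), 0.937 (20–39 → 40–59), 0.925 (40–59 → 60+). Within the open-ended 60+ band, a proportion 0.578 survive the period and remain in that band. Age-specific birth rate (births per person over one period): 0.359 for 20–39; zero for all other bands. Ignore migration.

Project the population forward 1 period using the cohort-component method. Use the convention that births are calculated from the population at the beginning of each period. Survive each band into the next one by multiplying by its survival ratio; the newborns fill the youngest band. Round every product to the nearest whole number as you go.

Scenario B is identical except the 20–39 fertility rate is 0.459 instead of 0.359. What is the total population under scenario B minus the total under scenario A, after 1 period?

Call the bands 1 to 4, youngest first.
— Period 1 —
Births: 4100 × 0.359 = 1472
Band 2: 7800 × 0.953 = 7433
Band 3: 4100 × 0.937 = 3842
Band 4: 14200 × 0.925 + 5700 × 0.578 = 13135 + 3295 = 16430
End of period: [1472, 7433, 3842, 16430]
Scenario A total after 1 period: 29177
Scenario B projection —
— Period 1 —
Births: 4100 × 0.459 = 1882
Band 2: 7800 × 0.953 = 7433
Band 3: 4100 × 0.937 = 3842
Band 4: 14200 × 0.925 + 5700 × 0.578 = 13135 + 3295 = 16430
End of period: [1882, 7433, 3842, 16430]
Scenario B total after 1 period: 29587
Difference B − A = 29587 − 29177 = 410

410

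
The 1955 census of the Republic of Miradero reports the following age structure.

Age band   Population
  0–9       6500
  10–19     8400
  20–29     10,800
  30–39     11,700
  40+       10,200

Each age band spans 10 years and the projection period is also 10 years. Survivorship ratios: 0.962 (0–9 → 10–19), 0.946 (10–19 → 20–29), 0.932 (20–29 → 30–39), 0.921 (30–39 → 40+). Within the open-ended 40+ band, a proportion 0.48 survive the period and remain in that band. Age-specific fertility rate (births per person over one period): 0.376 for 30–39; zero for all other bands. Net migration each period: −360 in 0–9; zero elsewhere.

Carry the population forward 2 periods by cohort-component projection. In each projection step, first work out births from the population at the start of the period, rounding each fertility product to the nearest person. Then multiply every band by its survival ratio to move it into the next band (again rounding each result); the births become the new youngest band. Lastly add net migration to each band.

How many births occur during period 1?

(Groups numbered youngest = 1 to oldest = 5.)
Period 1:
Births: 11700 × 0.376 = 4399
Group 2: 6500 × 0.962 = 6253
Group 3: 8400 × 0.946 = 7946
Group 4: 10800 × 0.932 = 10066
Group 5: 11700 × 0.921 + 10200 × 0.48 = 10776 + 4896 = 15672
Net migration: Group 1 − 360 → 4039
Giving 4039 / 6253 / 7946 / 10066 / 15672.

4399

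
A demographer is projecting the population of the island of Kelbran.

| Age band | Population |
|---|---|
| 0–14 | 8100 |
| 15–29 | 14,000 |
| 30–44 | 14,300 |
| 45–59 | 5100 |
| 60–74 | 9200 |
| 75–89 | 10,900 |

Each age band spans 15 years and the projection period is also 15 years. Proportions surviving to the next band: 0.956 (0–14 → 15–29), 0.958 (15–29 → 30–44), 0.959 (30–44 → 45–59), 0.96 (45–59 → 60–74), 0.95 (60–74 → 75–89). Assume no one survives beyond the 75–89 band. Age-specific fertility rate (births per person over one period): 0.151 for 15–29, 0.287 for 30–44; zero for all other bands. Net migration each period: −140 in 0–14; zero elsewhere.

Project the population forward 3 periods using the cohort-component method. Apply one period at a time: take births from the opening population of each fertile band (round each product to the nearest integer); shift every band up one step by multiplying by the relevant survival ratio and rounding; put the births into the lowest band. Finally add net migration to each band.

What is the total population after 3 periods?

Numbering the groups 1..6 from youngest to oldest:
[period 1]
Births: 14000 * 0.151 = 2114 ; 14300 * 0.287 = 4104 — total 6218
Group 2: 8100 * 0.956 = 7744
Group 3: 14000 * 0.958 = 13412
Group 4: 14300 * 0.959 = 13714
Group 5: 5100 * 0.96 = 4896
Group 6: 9200 * 0.95 = 8740
Net migration: Group 1 − 140 → 6078
Giving 6078 / 7744 / 13412 / 13714 / 4896 / 8740.
[period 2]
Births: 7744 * 0.151 = 1169 ; 13412 * 0.287 = 3849 — total 5018
Group 2: 6078 * 0.956 = 5811
Group 3: 7744 * 0.958 = 7419
Group 4: 13412 * 0.959 = 12862
Group 5: 13714 * 0.96 = 13165
Group 6: 4896 * 0.95 = 4651
Net migration: Group 1 − 140 → 4878
Giving 4878 / 5811 / 7419 / 12862 / 13165 / 4651.
[period 3]
Births: 5811 * 0.151 = 877 ; 7419 * 0.287 = 2129 — total 3006
Group 2: 4878 * 0.956 = 4663
Group 3: 5811 * 0.958 = 5567
Group 4: 7419 * 0.959 = 7115
Group 5: 12862 * 0.96 = 12348
Group 6: 13165 * 0.95 = 12507
Net migration: Group 1 − 140 → 2866
Giving 2866 / 4663 / 5567 / 7115 / 12348 / 12507.
Total after period 3: 2866 + 4663 + 5567 + 7115 + 12348 + 12507 = 45066

45066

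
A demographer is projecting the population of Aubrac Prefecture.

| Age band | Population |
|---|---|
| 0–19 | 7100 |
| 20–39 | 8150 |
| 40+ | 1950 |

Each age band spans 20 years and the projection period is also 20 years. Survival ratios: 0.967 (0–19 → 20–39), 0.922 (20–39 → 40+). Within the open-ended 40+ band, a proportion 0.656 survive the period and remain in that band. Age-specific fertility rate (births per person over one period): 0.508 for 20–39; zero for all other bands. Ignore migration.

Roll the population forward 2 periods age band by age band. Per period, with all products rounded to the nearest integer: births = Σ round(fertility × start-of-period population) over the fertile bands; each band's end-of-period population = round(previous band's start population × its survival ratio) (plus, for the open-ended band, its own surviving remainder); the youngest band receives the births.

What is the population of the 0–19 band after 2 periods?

Call the bands 1 to 3, youngest first.
After projecting period 1:
Births: 8150 × 0.508 = 4140
Band 2: 7100 × 0.967 = 6866
Band 3: 8150 × 0.922 + 1950 × 0.656 = 7514 + 1279 = 8793
Giving 4140 / 6866 / 8793.
After projecting period 2:
Births: 6866 × 0.508 = 3488
Band 2: 4140 × 0.967 = 4003
Band 3: 6866 × 0.922 + 8793 × 0.656 = 6330 + 5768 = 12098
Giving 3488 / 4003 / 12098.

3488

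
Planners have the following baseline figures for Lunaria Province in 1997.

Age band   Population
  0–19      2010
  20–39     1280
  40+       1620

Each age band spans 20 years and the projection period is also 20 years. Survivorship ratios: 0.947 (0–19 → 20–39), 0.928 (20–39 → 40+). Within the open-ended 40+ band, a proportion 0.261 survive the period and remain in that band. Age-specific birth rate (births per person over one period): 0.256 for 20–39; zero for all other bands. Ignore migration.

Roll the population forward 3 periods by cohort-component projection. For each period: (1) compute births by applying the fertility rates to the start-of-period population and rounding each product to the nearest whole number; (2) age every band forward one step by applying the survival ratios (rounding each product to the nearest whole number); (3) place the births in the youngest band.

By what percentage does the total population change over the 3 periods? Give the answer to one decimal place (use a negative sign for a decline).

-71.5

[period 1]
Births: 1280 × 0.256 = 328
20–39: 2010 × 0.947 = 1903
40+: 1280 × 0.928 + 1620 × 0.261 = 1188 + 423 = 1611
End of period: [328, 1903, 1611]
[period 2]
Births: 1903 × 0.256 = 487
20–39: 328 × 0.947 = 311
40+: 1903 × 0.928 + 1611 × 0.261 = 1766 + 420 = 2186
End of period: [487, 311, 2186]
[period 3]
Births: 311 × 0.256 = 80
20–39: 487 × 0.947 = 461
40+: 311 × 0.928 + 2186 × 0.261 = 289 + 571 = 860
End of period: [80, 461, 860]
Total: 4910 → 1401; change = -3509; percentage change = -71.5%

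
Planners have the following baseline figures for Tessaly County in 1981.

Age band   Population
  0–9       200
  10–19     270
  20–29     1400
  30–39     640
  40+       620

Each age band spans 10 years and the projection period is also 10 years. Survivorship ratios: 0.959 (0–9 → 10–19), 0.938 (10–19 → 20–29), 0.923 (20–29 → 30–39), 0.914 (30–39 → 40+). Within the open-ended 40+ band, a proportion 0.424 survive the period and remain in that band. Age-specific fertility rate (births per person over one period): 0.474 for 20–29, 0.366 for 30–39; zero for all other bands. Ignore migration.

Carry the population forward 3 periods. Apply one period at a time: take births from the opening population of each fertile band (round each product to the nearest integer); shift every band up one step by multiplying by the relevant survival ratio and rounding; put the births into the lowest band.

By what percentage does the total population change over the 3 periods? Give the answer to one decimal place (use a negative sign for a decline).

Let group 1 be 0–9 through group 5 = 40+.
Period 1:
Births: 1400 × 0.474 = 664, 640 × 0.366 = 234 ⇒ total 898
Group 2: 200 × 0.959 = 192
Group 3: 270 × 0.938 = 253
Group 4: 1400 × 0.923 = 1292
Group 5: 640 × 0.914 + 620 × 0.424 = 585 + 263 = 848
Population now: 0–9=898, 10–19=192, 20–29=253, 30–39=1292, 40+=848
Period 2:
Births: 253 × 0.474 = 120, 1292 × 0.366 = 473 ⇒ total 593
Group 2: 898 × 0.959 = 861
Group 3: 192 × 0.938 = 180
Group 4: 253 × 0.923 = 234
Group 5: 1292 × 0.914 + 848 × 0.424 = 1181 + 360 = 1541
Population now: 0–9=593, 10–19=861, 20–29=180, 30–39=234, 40+=1541
Period 3:
Births: 180 × 0.474 = 85, 234 × 0.366 = 86 ⇒ total 171
Group 2: 593 × 0.959 = 569
Group 3: 861 × 0.938 = 808
Group 4: 180 × 0.923 = 166
Group 5: 234 × 0.914 + 1541 × 0.424 = 214 + 653 = 867
Population now: 0–9=171, 10–19=569, 20–29=808, 30–39=166, 40+=867
Total: 3130 → 2581; change = -549; percentage change = -17.5%

-17.5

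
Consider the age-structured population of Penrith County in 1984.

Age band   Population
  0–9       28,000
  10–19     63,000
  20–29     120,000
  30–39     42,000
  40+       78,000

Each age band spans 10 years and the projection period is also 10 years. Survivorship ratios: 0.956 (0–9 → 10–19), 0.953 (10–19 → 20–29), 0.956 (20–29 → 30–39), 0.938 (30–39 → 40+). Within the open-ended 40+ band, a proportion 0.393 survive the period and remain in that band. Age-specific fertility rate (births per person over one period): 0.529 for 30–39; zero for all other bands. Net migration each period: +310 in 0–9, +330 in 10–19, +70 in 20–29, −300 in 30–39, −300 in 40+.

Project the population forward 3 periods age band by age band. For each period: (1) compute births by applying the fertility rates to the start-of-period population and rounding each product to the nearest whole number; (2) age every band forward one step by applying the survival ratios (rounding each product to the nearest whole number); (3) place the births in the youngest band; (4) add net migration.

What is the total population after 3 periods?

[period 1]
Births: 42000 × 0.529 = 22218
10–19: 28000 × 0.956 = 26768
20–29: 63000 × 0.953 = 60039
30–39: 120000 × 0.956 = 114720
40+: 42000 × 0.938 + 78000 × 0.393 = 39396 + 30654 = 70050
Net migration: 0–9 + 310 → 22528; 10–19 + 330 → 27098; 20–29 + 70 → 60109; 30–39 − 300 → 114420; 40+ − 300 → 69750
Population now: 0–9=22528, 10–19=27098, 20–29=60109, 30–39=114420, 40+=69750
[period 2]
Births: 114420 × 0.529 = 60528
10–19: 22528 × 0.956 = 21537
20–29: 27098 × 0.953 = 25824
30–39: 60109 × 0.956 = 57464
40+: 114420 × 0.938 + 69750 × 0.393 = 107326 + 27412 = 134738
Net migration: 0–9 + 310 → 60838; 10–19 + 330 → 21867; 20–29 + 70 → 25894; 30–39 − 300 → 57164; 40+ − 300 → 134438
Population now: 0–9=60838, 10–19=21867, 20–29=25894, 30–39=57164, 40+=134438
[period 3]
Births: 57164 × 0.529 = 30240
10–19: 60838 × 0.956 = 58161
20–29: 21867 × 0.953 = 20839
30–39: 25894 × 0.956 = 24755
40+: 57164 × 0.938 + 134438 × 0.393 = 53620 + 52834 = 106454
Net migration: 0–9 + 310 → 30550; 10–19 + 330 → 58491; 20–29 + 70 → 20909; 30–39 − 300 → 24455; 40+ − 300 → 106154
Population now: 0–9=30550, 10–19=58491, 20–29=20909, 30–39=24455, 40+=106154
Total after period 3: 30550 + 58491 + 20909 + 24455 + 106154 = 240559

240559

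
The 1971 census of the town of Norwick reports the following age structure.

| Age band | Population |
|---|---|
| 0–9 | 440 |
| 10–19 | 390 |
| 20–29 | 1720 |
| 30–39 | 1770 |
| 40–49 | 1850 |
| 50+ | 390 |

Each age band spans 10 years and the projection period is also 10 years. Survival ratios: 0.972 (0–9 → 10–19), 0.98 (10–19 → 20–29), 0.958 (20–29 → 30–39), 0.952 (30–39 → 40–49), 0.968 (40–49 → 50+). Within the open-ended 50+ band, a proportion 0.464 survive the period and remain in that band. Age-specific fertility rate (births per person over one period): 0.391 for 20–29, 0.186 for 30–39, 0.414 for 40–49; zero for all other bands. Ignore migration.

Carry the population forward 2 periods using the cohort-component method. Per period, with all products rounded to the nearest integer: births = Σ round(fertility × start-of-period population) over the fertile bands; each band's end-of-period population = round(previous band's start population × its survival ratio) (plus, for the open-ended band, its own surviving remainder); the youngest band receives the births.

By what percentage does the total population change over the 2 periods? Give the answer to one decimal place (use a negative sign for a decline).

18.5

Call the groups 1 to 6, youngest first.
— Period 1 —
Births: 1720 × 0.391 = 673 ; 1770 × 0.186 = 329 ; 1850 × 0.414 = 766 — total 1768
Group 2: 440 × 0.972 = 428
Group 3: 390 × 0.98 = 382
Group 4: 1720 × 0.958 = 1648
Group 5: 1770 × 0.952 = 1685
Group 6: 1850 × 0.968 + 390 × 0.464 = 1791 + 181 = 1972
→ [1768, 428, 382, 1648, 1685, 1972]
— Period 2 —
Births: 382 × 0.391 = 149 ; 1648 × 0.186 = 307 ; 1685 × 0.414 = 698 — total 1154
Group 2: 1768 × 0.972 = 1718
Group 3: 428 × 0.98 = 419
Group 4: 382 × 0.958 = 366
Group 5: 1648 × 0.952 = 1569
Group 6: 1685 × 0.968 + 1972 × 0.464 = 1631 + 915 = 2546
→ [1154, 1718, 419, 366, 1569, 2546]
Total: 6560 → 7772; change = 1212; percentage change = 18.5%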